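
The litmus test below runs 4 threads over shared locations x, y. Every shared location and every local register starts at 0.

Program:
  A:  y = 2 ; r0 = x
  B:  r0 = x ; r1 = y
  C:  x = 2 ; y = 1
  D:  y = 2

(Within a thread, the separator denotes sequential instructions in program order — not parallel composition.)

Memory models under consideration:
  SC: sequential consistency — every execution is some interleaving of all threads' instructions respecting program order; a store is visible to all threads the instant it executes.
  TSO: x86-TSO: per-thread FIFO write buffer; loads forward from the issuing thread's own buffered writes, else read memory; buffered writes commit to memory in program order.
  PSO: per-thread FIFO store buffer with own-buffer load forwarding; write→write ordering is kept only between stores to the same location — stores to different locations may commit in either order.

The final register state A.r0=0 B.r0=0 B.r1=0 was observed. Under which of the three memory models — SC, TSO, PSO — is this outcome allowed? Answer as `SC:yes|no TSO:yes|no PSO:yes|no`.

SC:yes TSO:yes PSO:yes

outcome vector order: (A.r0,B.r0,B.r1)
SC (11): 0/0/0; 0/0/1; 0/0/2; 0/2/1; 0/2/2; 2/0/0; 2/0/1; 2/0/2; 2/2/0; 2/2/1; 2/2/2
TSO (12): 0/0/0; 0/0/1; 0/0/2; 0/2/0; 0/2/1; 0/2/2; 2/0/0; 2/0/1; 2/0/2; 2/2/0; 2/2/1; 2/2/2
PSO (12): 0/0/0; 0/0/1; 0/0/2; 0/2/0; 0/2/1; 0/2/2; 2/0/0; 2/0/1; 2/0/2; 2/2/0; 2/2/1; 2/2/2
target 0/0/0 ∈ {SC,TSO,PSO}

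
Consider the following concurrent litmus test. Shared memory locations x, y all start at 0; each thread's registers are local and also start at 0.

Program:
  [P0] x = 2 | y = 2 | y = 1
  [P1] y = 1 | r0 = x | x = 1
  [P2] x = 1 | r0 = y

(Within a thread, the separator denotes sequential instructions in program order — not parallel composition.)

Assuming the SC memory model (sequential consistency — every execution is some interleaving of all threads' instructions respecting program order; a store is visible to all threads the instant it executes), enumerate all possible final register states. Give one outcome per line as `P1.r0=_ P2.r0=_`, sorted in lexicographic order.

P1.r0=0 P2.r0=1
P1.r0=0 P2.r0=2
P1.r0=1 P2.r0=0
P1.r0=1 P2.r0=1
P1.r0=1 P2.r0=2
P1.r0=2 P2.r0=0
P1.r0=2 P2.r0=1
P1.r0=2 P2.r0=2

outcome vector order: (P1.r0,P2.r0)
|SC outcomes| = 8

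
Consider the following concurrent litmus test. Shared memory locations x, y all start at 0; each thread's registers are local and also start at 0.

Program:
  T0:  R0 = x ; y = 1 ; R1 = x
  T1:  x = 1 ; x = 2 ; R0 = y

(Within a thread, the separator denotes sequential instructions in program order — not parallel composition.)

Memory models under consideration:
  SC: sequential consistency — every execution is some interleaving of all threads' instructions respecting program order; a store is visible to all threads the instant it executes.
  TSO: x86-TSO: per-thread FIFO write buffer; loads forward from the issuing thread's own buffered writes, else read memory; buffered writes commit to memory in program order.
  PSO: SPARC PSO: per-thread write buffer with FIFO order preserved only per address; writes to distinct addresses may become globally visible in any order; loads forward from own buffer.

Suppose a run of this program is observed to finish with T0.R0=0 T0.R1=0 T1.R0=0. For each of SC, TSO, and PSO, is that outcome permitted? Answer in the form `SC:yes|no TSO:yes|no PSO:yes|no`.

outcome vector order: (T0.R0,T0.R1,T1.R0)
SC (9): 0/0/1 0/1/1 0/2/0 0/2/1 1/1/1 1/2/0 1/2/1 2/2/0 2/2/1
TSO (12): 0/0/0 0/0/1 0/1/0 0/1/1 0/2/0 0/2/1 1/1/0 1/1/1 1/2/0 1/2/1 2/2/0 2/2/1
PSO (12): 0/0/0 0/0/1 0/1/0 0/1/1 0/2/0 0/2/1 1/1/0 1/1/1 1/2/0 1/2/1 2/2/0 2/2/1
target 0/0/0 ∈ {TSO,PSO}

SC:no TSO:yes PSO:yes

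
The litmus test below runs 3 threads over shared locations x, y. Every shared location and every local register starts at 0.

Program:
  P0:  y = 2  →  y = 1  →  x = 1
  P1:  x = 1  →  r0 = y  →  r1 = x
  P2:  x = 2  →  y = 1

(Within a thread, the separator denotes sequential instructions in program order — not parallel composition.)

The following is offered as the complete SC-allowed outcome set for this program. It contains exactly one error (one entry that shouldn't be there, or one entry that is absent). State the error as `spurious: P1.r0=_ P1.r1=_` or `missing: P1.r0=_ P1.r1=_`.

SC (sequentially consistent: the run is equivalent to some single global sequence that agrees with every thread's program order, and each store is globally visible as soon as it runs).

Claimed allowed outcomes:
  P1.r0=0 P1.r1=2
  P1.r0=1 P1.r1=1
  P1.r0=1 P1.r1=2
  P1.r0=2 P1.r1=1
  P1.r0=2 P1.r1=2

missing: P1.r0=0 P1.r1=1

outcome vector order: (P1.r0,P1.r1)
SC: 6 outcomes — {<0 1>; <0 2>; <1 1>; <1 2>; <2 1>; <2 2>}
SC∖claimed = {<0 1>}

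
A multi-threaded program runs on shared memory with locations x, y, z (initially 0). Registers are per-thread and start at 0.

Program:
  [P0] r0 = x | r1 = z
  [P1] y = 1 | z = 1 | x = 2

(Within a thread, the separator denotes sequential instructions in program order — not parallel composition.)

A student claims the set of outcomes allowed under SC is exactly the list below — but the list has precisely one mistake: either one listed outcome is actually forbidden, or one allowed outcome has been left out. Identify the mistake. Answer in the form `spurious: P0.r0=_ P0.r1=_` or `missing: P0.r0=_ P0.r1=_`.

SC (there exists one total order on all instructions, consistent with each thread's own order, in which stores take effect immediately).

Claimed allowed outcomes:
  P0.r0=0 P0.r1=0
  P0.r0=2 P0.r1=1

outcome vector order: (P0.r0,P0.r1)
SC (3): 0/0; 0/1; 2/1
SC∖claimed = {0/1}

missing: P0.r0=0 P0.r1=1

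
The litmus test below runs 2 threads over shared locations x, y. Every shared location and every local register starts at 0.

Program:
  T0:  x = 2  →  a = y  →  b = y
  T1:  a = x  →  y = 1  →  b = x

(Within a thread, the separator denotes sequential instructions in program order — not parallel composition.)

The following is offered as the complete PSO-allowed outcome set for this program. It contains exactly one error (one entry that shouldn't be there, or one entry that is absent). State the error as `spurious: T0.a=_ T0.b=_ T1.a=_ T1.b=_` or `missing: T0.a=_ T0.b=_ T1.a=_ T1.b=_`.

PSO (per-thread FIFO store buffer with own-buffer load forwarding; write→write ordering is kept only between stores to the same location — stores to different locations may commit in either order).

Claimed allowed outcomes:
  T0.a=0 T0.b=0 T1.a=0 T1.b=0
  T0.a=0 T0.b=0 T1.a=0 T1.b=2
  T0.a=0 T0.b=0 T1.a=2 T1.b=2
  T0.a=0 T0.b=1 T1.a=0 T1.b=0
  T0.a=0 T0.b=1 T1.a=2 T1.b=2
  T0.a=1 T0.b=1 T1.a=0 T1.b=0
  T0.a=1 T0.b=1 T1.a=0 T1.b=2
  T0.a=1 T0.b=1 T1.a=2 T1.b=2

missing: T0.a=0 T0.b=1 T1.a=0 T1.b=2

outcome vector order: (T0.a,T0.b,T1.a,T1.b)
PSO (9): (0,0,0,0) (0,0,0,2) (0,0,2,2) (0,1,0,0) (0,1,0,2) (0,1,2,2) (1,1,0,0) (1,1,0,2) (1,1,2,2)
PSO∖claimed = {(0,1,0,2)}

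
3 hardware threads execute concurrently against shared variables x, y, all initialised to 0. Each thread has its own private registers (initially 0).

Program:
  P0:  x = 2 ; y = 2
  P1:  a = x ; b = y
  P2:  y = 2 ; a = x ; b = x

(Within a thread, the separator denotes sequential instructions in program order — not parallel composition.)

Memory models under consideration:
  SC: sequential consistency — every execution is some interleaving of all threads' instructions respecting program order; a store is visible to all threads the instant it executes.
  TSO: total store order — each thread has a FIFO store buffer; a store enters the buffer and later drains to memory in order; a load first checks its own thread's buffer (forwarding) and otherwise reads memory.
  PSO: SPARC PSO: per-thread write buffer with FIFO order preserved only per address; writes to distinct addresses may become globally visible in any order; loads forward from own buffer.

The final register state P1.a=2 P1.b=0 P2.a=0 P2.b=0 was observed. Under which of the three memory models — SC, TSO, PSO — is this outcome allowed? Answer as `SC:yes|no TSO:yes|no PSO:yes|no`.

SC:no TSO:yes PSO:yes

outcome vector order: (P1.a,P1.b,P2.a,P2.b)
[SC] allowed = {0000 0002 0022 0200 0202 0222 2022 2200 2202 2222}
[TSO] allowed = {0000 0002 0022 0200 0202 0222 2000 2002 2022 2200 2202 2222}
[PSO] allowed = {0000 0002 0022 0200 0202 0222 2000 2002 2022 2200 2202 2222}
target 2000 ∈ {TSO,PSO}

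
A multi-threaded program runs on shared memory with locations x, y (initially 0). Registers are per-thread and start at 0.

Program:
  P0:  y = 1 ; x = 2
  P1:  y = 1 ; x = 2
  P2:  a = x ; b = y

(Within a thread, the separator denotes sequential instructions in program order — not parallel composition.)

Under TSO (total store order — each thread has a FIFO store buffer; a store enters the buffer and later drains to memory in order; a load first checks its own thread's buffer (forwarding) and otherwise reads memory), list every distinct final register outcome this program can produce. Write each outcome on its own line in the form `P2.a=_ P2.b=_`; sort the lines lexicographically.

outcome vector order: (P2.a,P2.b)
|TSO outcomes| = 3

P2.a=0 P2.b=0
P2.a=0 P2.b=1
P2.a=2 P2.b=1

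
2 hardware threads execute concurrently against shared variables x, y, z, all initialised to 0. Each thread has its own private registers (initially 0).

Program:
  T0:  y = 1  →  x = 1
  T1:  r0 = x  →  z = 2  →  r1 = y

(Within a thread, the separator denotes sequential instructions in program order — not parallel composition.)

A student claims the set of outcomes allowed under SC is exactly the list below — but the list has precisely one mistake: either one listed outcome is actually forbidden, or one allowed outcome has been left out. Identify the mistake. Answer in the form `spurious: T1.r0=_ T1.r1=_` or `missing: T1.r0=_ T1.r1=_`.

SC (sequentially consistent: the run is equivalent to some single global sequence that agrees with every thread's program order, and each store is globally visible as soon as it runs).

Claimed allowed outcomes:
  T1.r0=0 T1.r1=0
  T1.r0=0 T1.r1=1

missing: T1.r0=1 T1.r1=1

outcome vector order: (T1.r0,T1.r1)
[SC] allowed = {(0,0) (0,1) (1,1)}
SC∖claimed = {(1,1)}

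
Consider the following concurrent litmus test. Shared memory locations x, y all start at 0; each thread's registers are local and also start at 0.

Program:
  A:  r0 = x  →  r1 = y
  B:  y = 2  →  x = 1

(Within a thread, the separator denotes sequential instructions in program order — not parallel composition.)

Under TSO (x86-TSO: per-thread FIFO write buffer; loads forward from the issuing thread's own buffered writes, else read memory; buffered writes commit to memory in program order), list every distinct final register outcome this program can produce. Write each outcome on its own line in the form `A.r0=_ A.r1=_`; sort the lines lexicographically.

A.r0=0 A.r1=0
A.r0=0 A.r1=2
A.r0=1 A.r1=2

outcome vector order: (A.r0,A.r1)
|TSO outcomes| = 3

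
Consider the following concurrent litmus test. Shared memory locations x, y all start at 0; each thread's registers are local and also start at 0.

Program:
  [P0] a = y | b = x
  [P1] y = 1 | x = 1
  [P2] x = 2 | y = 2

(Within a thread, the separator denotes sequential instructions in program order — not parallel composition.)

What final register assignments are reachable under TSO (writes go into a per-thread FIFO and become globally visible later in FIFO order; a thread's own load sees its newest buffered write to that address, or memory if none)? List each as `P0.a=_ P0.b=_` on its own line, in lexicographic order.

P0.a=0 P0.b=0
P0.a=0 P0.b=1
P0.a=0 P0.b=2
P0.a=1 P0.b=0
P0.a=1 P0.b=1
P0.a=1 P0.b=2
P0.a=2 P0.b=1
P0.a=2 P0.b=2

outcome vector order: (P0.a,P0.b)
|TSO outcomes| = 8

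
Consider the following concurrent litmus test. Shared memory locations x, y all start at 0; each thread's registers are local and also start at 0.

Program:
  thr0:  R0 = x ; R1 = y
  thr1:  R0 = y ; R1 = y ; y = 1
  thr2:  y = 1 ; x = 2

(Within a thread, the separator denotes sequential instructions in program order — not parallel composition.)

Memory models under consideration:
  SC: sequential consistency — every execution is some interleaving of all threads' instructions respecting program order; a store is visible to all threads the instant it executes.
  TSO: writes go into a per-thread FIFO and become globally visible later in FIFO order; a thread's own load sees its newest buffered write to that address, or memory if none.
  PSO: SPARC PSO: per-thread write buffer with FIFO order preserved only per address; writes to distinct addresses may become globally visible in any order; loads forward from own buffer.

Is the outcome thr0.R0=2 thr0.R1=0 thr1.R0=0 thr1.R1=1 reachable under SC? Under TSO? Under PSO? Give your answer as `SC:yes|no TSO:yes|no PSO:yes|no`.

outcome vector order: (thr0.R0,thr0.R1,thr1.R0,thr1.R1)
SC (9): (0,0,0,0); (0,0,0,1); (0,0,1,1); (0,1,0,0); (0,1,0,1); (0,1,1,1); (2,1,0,0); (2,1,0,1); (2,1,1,1)
TSO (9): (0,0,0,0); (0,0,0,1); (0,0,1,1); (0,1,0,0); (0,1,0,1); (0,1,1,1); (2,1,0,0); (2,1,0,1); (2,1,1,1)
PSO (12): (0,0,0,0); (0,0,0,1); (0,0,1,1); (0,1,0,0); (0,1,0,1); (0,1,1,1); (2,0,0,0); (2,0,0,1); (2,0,1,1); (2,1,0,0); (2,1,0,1); (2,1,1,1)
target (2,0,0,1) ∈ {PSO}

SC:no TSO:no PSO:yes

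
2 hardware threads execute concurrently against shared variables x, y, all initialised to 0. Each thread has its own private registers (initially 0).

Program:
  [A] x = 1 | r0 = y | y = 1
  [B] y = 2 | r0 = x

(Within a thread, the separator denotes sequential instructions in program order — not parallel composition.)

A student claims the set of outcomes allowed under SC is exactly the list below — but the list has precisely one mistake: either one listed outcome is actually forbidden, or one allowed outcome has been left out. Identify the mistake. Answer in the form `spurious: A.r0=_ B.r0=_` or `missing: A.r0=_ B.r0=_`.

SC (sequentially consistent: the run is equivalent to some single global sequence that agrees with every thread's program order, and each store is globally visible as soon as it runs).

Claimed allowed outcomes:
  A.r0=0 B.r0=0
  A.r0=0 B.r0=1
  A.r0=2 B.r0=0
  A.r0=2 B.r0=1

outcome vector order: (A.r0,B.r0)
[SC] allowed = {01, 20, 21}
claimed∖SC = {00}

spurious: A.r0=0 B.r0=0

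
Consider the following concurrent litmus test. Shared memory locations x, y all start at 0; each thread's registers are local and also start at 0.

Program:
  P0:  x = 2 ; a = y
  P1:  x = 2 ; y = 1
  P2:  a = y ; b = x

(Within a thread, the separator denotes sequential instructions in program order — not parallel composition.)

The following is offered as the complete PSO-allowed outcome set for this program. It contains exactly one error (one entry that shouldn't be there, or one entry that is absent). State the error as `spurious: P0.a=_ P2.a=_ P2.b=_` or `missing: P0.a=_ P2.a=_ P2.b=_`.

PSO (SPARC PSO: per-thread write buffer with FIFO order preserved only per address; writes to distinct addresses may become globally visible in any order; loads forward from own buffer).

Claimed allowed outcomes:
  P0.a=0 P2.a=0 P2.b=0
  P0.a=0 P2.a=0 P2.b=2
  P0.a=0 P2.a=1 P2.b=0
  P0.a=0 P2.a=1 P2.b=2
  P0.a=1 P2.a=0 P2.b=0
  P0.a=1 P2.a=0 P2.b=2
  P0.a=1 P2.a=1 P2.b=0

missing: P0.a=1 P2.a=1 P2.b=2

outcome vector order: (P0.a,P2.a,P2.b)
PSO (8): 000; 002; 010; 012; 100; 102; 110; 112
PSO∖claimed = {112}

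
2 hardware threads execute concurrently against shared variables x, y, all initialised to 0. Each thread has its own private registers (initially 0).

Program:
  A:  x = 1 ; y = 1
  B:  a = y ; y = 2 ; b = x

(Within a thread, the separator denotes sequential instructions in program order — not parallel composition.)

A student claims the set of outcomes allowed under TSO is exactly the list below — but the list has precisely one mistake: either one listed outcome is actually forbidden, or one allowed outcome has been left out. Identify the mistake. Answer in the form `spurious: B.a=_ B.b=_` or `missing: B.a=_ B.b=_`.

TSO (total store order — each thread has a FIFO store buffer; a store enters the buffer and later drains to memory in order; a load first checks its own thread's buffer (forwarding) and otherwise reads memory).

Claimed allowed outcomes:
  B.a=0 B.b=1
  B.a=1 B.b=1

outcome vector order: (B.a,B.b)
TSO (3): 0/0; 0/1; 1/1
TSO∖claimed = {0/0}

missing: B.a=0 B.b=0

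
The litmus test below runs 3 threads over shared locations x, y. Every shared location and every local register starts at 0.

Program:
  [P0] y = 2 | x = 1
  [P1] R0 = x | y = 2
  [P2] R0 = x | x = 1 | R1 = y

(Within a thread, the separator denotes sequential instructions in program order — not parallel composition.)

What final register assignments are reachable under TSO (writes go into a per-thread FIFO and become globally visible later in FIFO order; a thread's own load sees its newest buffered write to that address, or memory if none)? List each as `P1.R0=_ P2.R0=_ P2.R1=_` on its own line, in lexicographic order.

outcome vector order: (P1.R0,P2.R0,P2.R1)
|TSO outcomes| = 6

P1.R0=0 P2.R0=0 P2.R1=0
P1.R0=0 P2.R0=0 P2.R1=2
P1.R0=0 P2.R0=1 P2.R1=2
P1.R0=1 P2.R0=0 P2.R1=0
P1.R0=1 P2.R0=0 P2.R1=2
P1.R0=1 P2.R0=1 P2.R1=2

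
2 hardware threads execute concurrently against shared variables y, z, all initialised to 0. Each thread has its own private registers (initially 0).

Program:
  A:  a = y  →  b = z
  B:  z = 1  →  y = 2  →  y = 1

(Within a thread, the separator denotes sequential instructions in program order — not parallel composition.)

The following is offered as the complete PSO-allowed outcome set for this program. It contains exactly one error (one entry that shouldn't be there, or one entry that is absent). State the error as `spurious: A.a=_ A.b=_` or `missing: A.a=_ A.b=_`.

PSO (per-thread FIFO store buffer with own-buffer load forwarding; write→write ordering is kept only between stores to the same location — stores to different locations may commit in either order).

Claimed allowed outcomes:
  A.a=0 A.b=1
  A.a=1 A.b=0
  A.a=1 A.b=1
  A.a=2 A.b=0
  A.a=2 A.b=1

outcome vector order: (A.a,A.b)
PSO (6): 00; 01; 10; 11; 20; 21
PSO∖claimed = {00}

missing: A.a=0 A.b=0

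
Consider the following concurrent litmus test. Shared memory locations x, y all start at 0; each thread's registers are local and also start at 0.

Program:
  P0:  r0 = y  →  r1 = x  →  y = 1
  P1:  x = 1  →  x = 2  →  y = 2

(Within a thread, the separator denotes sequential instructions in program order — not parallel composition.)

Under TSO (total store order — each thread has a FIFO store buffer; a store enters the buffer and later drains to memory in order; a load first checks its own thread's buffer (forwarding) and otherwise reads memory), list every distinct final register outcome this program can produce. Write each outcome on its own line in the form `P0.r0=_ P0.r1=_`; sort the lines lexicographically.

P0.r0=0 P0.r1=0
P0.r0=0 P0.r1=1
P0.r0=0 P0.r1=2
P0.r0=2 P0.r1=2

outcome vector order: (P0.r0,P0.r1)
|TSO outcomes| = 4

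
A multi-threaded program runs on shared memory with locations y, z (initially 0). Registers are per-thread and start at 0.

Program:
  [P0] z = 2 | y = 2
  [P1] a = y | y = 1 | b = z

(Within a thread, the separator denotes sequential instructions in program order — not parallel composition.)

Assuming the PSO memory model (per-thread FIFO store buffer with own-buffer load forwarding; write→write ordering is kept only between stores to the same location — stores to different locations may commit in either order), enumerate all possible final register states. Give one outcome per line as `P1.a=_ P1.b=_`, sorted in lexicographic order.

P1.a=0 P1.b=0
P1.a=0 P1.b=2
P1.a=2 P1.b=0
P1.a=2 P1.b=2

outcome vector order: (P1.a,P1.b)
|PSO outcomes| = 4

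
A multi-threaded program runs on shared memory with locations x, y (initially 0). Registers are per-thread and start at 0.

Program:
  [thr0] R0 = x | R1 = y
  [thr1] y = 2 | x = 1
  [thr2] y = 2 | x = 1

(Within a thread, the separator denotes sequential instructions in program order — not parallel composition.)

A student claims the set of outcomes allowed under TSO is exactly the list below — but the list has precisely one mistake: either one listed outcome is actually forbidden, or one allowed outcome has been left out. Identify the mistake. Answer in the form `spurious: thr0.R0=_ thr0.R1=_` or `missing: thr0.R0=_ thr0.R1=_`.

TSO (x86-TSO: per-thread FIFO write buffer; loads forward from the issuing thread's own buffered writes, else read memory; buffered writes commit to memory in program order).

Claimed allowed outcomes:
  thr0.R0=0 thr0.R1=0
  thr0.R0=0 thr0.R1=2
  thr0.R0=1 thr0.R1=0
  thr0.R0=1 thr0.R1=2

outcome vector order: (thr0.R0,thr0.R1)
TSO: 3 outcomes — {(0,0), (0,2), (1,2)}
claimed∖TSO = {(1,0)}

spurious: thr0.R0=1 thr0.R1=0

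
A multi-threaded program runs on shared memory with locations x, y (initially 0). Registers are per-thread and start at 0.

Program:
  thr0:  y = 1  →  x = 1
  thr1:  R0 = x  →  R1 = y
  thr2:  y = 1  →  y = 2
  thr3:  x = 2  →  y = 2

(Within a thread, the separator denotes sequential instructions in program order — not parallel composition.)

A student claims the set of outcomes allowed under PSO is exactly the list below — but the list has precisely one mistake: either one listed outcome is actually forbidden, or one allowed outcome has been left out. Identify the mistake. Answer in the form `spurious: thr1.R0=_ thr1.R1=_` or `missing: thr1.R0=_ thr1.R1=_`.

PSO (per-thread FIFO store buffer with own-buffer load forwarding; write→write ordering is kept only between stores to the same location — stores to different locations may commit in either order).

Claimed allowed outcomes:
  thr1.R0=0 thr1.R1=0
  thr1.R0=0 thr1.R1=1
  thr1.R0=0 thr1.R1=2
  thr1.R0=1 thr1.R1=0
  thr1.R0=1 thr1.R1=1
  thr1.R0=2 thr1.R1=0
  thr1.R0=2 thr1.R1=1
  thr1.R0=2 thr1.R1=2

missing: thr1.R0=1 thr1.R1=2

outcome vector order: (thr1.R0,thr1.R1)
under PSO → 0/0 0/1 0/2 1/0 1/1 1/2 2/0 2/1 2/2
PSO∖claimed = {1/2}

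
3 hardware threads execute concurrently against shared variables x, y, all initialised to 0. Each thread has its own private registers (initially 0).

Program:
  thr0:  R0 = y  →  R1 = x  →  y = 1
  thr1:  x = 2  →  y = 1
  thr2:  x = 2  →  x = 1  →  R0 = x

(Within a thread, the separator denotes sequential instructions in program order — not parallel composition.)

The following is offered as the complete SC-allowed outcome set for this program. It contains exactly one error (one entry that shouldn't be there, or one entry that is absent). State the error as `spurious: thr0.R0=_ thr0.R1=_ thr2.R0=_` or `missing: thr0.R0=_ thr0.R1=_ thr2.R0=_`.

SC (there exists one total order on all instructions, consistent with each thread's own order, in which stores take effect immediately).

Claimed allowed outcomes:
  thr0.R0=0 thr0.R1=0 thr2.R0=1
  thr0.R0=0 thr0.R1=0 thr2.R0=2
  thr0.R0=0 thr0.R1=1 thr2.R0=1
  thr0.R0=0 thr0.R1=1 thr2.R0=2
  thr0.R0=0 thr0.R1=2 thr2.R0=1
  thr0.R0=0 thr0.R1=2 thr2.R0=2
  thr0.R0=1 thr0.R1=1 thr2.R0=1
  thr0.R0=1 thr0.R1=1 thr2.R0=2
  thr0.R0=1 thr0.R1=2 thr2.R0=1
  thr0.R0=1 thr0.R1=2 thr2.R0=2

outcome vector order: (thr0.R0,thr0.R1,thr2.R0)
SC (9): (0,0,1), (0,0,2), (0,1,1), (0,1,2), (0,2,1), (0,2,2), (1,1,1), (1,2,1), (1,2,2)
claimed∖SC = {(1,1,2)}

spurious: thr0.R0=1 thr0.R1=1 thr2.R0=2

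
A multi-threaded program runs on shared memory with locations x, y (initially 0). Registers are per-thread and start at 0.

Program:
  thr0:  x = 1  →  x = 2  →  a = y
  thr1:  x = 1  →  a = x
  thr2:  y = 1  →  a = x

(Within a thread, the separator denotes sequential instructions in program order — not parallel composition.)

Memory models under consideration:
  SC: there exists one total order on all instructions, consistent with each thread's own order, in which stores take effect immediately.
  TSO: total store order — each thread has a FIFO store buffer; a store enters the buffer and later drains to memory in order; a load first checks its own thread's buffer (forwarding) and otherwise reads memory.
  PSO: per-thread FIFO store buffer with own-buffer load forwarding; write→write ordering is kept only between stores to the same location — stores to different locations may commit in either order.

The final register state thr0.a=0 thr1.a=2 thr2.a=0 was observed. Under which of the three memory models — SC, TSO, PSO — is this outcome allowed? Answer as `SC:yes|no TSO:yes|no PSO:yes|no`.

outcome vector order: (thr0.a,thr1.a,thr2.a)
SC: 9 outcomes — {0/1/1, 0/1/2, 0/2/2, 1/1/0, 1/1/1, 1/1/2, 1/2/0, 1/2/1, 1/2/2}
TSO: 12 outcomes — {0/1/0, 0/1/1, 0/1/2, 0/2/0, 0/2/1, 0/2/2, 1/1/0, 1/1/1, 1/1/2, 1/2/0, 1/2/1, 1/2/2}
PSO: 12 outcomes — {0/1/0, 0/1/1, 0/1/2, 0/2/0, 0/2/1, 0/2/2, 1/1/0, 1/1/1, 1/1/2, 1/2/0, 1/2/1, 1/2/2}
target 0/2/0 ∈ {TSO,PSO}

SC:no TSO:yes PSO:yes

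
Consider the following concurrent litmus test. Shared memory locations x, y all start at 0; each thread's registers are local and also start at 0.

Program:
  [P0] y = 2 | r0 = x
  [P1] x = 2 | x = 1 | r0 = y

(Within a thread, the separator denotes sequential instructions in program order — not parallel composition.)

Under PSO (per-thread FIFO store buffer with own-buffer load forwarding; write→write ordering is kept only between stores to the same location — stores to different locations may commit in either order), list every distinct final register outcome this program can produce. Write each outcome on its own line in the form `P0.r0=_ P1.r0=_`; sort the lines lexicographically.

outcome vector order: (P0.r0,P1.r0)
|PSO outcomes| = 6

P0.r0=0 P1.r0=0
P0.r0=0 P1.r0=2
P0.r0=1 P1.r0=0
P0.r0=1 P1.r0=2
P0.r0=2 P1.r0=0
P0.r0=2 P1.r0=2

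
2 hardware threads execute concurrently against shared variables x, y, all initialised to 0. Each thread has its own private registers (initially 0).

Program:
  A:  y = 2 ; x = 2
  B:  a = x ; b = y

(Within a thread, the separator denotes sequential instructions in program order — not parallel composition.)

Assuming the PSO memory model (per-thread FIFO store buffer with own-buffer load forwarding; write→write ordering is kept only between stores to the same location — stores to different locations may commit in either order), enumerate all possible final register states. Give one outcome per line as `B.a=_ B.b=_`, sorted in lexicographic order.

B.a=0 B.b=0
B.a=0 B.b=2
B.a=2 B.b=0
B.a=2 B.b=2

outcome vector order: (B.a,B.b)
|PSO outcomes| = 4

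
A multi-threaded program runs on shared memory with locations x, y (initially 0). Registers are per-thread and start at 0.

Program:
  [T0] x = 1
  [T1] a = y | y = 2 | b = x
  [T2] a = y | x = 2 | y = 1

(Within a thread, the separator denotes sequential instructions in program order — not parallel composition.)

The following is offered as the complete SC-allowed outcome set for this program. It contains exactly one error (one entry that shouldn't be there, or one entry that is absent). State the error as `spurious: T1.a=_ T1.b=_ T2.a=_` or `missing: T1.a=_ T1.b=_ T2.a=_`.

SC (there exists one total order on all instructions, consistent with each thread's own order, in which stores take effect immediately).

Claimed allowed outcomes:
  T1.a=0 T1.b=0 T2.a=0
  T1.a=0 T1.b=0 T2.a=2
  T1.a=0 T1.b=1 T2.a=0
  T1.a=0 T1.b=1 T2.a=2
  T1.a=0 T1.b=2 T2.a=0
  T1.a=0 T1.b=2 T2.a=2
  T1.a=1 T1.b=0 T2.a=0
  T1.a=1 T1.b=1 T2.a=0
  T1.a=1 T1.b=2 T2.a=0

outcome vector order: (T1.a,T1.b,T2.a)
SC: 8 outcomes — {<0 0 0> <0 0 2> <0 1 0> <0 1 2> <0 2 0> <0 2 2> <1 1 0> <1 2 0>}
claimed∖SC = {<1 0 0>}

spurious: T1.a=1 T1.b=0 T2.a=0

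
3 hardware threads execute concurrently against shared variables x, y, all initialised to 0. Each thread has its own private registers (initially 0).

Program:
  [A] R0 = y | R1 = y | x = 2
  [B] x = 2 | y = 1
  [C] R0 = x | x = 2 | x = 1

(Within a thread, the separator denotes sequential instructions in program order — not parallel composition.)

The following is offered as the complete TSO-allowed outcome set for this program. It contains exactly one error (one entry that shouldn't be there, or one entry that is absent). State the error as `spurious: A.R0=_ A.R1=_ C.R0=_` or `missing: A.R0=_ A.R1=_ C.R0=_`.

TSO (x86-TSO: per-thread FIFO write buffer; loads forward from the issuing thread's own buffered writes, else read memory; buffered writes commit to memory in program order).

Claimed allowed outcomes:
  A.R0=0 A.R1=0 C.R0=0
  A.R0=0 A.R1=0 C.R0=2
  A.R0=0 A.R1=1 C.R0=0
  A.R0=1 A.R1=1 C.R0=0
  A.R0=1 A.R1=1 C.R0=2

outcome vector order: (A.R0,A.R1,C.R0)
under TSO → (0,0,0), (0,0,2), (0,1,0), (0,1,2), (1,1,0), (1,1,2)
TSO∖claimed = {(0,1,2)}

missing: A.R0=0 A.R1=1 C.R0=2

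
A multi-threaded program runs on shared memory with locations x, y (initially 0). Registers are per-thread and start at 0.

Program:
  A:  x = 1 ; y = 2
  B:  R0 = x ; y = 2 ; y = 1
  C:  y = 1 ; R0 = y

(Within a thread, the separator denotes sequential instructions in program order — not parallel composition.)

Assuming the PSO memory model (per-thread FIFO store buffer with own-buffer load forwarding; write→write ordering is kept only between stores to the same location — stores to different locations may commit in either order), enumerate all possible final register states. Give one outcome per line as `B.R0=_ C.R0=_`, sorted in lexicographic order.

outcome vector order: (B.R0,C.R0)
|PSO outcomes| = 4

B.R0=0 C.R0=1
B.R0=0 C.R0=2
B.R0=1 C.R0=1
B.R0=1 C.R0=2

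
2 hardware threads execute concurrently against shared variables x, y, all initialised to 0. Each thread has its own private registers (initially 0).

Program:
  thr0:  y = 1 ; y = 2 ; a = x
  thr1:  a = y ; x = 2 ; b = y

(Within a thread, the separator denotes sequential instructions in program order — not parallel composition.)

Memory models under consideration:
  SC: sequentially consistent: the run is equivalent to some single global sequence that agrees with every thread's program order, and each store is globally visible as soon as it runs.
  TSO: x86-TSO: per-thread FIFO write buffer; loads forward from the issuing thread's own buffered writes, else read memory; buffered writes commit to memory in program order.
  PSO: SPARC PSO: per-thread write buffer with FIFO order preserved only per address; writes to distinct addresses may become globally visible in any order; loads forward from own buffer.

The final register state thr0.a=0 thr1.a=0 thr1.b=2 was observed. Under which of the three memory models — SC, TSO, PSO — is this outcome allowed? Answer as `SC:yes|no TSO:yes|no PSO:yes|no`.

SC:yes TSO:yes PSO:yes

outcome vector order: (thr0.a,thr1.a,thr1.b)
SC: 9 outcomes — {0/0/2, 0/1/2, 0/2/2, 2/0/0, 2/0/1, 2/0/2, 2/1/1, 2/1/2, 2/2/2}
TSO: 12 outcomes — {0/0/0, 0/0/1, 0/0/2, 0/1/1, 0/1/2, 0/2/2, 2/0/0, 2/0/1, 2/0/2, 2/1/1, 2/1/2, 2/2/2}
PSO: 12 outcomes — {0/0/0, 0/0/1, 0/0/2, 0/1/1, 0/1/2, 0/2/2, 2/0/0, 2/0/1, 2/0/2, 2/1/1, 2/1/2, 2/2/2}
target 0/0/2 ∈ {SC,TSO,PSO}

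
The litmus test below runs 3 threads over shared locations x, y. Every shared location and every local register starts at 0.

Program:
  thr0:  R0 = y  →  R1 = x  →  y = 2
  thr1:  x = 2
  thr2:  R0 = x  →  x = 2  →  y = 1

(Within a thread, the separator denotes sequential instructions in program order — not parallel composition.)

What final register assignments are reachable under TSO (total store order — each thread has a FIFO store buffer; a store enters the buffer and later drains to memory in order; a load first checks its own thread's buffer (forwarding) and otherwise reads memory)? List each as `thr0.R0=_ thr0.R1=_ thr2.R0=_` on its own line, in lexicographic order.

thr0.R0=0 thr0.R1=0 thr2.R0=0
thr0.R0=0 thr0.R1=0 thr2.R0=2
thr0.R0=0 thr0.R1=2 thr2.R0=0
thr0.R0=0 thr0.R1=2 thr2.R0=2
thr0.R0=1 thr0.R1=2 thr2.R0=0
thr0.R0=1 thr0.R1=2 thr2.R0=2

outcome vector order: (thr0.R0,thr0.R1,thr2.R0)
|TSO outcomes| = 6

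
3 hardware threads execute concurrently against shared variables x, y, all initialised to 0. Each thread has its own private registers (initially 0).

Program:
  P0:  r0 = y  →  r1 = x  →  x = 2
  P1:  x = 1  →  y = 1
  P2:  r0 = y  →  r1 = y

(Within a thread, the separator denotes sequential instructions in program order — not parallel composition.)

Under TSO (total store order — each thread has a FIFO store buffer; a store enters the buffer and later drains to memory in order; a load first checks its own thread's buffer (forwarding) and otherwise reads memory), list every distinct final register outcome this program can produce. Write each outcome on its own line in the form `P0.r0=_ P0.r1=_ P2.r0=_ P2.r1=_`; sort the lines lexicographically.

P0.r0=0 P0.r1=0 P2.r0=0 P2.r1=0
P0.r0=0 P0.r1=0 P2.r0=0 P2.r1=1
P0.r0=0 P0.r1=0 P2.r0=1 P2.r1=1
P0.r0=0 P0.r1=1 P2.r0=0 P2.r1=0
P0.r0=0 P0.r1=1 P2.r0=0 P2.r1=1
P0.r0=0 P0.r1=1 P2.r0=1 P2.r1=1
P0.r0=1 P0.r1=1 P2.r0=0 P2.r1=0
P0.r0=1 P0.r1=1 P2.r0=0 P2.r1=1
P0.r0=1 P0.r1=1 P2.r0=1 P2.r1=1

outcome vector order: (P0.r0,P0.r1,P2.r0,P2.r1)
|TSO outcomes| = 9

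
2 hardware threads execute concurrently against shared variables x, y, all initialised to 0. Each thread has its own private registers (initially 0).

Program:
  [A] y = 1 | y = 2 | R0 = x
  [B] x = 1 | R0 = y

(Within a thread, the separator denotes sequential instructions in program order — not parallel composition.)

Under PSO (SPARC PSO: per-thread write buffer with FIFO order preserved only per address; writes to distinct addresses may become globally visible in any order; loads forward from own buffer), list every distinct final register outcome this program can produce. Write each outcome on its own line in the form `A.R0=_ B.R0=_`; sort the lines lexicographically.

A.R0=0 B.R0=0
A.R0=0 B.R0=1
A.R0=0 B.R0=2
A.R0=1 B.R0=0
A.R0=1 B.R0=1
A.R0=1 B.R0=2

outcome vector order: (A.R0,B.R0)
|PSO outcomes| = 6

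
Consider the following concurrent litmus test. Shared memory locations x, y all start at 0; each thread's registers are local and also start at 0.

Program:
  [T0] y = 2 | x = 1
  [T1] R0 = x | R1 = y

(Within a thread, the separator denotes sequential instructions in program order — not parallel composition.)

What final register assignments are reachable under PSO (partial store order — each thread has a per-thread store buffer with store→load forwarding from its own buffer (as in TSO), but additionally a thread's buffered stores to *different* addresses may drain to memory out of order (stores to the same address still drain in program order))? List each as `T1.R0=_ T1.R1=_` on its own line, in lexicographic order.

T1.R0=0 T1.R1=0
T1.R0=0 T1.R1=2
T1.R0=1 T1.R1=0
T1.R0=1 T1.R1=2

outcome vector order: (T1.R0,T1.R1)
|PSO outcomes| = 4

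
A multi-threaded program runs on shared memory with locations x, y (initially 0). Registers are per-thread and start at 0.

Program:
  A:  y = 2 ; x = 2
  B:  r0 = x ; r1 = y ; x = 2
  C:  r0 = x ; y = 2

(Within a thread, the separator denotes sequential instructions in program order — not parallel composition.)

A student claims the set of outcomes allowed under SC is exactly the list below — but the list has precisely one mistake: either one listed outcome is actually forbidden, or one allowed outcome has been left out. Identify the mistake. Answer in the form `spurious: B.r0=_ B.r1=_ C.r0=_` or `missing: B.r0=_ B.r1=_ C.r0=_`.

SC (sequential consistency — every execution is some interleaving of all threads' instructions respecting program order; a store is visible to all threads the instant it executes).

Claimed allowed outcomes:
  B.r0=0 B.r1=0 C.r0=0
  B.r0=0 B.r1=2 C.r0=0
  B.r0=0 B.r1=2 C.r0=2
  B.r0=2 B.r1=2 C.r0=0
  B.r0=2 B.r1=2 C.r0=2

outcome vector order: (B.r0,B.r1,C.r0)
SC: 6 outcomes — {000; 002; 020; 022; 220; 222}
SC∖claimed = {002}

missing: B.r0=0 B.r1=0 C.r0=2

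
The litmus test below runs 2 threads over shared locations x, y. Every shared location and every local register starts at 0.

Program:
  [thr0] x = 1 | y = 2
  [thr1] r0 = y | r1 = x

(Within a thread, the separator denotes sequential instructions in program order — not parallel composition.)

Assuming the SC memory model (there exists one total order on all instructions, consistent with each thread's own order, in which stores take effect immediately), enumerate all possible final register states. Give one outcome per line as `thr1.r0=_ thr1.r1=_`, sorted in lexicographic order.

outcome vector order: (thr1.r0,thr1.r1)
|SC outcomes| = 3

thr1.r0=0 thr1.r1=0
thr1.r0=0 thr1.r1=1
thr1.r0=2 thr1.r1=1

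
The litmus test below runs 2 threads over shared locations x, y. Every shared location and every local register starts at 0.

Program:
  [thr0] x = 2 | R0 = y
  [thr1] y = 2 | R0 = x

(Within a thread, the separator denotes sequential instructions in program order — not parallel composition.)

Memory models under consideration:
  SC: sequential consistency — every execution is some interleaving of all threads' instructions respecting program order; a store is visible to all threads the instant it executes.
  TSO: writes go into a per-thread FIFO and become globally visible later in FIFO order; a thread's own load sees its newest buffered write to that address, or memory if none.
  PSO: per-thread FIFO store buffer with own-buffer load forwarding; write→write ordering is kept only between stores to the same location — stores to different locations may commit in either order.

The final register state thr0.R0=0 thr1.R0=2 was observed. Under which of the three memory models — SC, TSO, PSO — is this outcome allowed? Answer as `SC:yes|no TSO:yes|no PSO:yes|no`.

outcome vector order: (thr0.R0,thr1.R0)
[SC] allowed = {0/2 2/0 2/2}
[TSO] allowed = {0/0 0/2 2/0 2/2}
[PSO] allowed = {0/0 0/2 2/0 2/2}
target 0/2 ∈ {SC,TSO,PSO}

SC:yes TSO:yes PSO:yes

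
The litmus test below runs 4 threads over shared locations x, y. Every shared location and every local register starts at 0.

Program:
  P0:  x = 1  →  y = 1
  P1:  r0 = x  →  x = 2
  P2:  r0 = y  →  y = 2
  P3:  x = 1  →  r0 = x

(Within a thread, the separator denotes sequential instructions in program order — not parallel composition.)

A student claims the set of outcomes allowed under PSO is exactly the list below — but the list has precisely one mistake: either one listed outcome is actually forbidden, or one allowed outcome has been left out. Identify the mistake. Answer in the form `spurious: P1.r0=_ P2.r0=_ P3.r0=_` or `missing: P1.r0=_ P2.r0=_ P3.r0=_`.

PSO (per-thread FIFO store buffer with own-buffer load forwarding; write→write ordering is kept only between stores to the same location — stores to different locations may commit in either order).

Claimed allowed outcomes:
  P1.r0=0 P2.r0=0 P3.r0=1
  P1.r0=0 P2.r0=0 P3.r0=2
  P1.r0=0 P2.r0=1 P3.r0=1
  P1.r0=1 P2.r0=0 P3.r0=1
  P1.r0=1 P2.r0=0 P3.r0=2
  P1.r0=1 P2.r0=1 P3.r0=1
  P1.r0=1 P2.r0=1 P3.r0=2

missing: P1.r0=0 P2.r0=1 P3.r0=2

outcome vector order: (P1.r0,P2.r0,P3.r0)
under PSO → <0 0 1>, <0 0 2>, <0 1 1>, <0 1 2>, <1 0 1>, <1 0 2>, <1 1 1>, <1 1 2>
PSO∖claimed = {<0 1 2>}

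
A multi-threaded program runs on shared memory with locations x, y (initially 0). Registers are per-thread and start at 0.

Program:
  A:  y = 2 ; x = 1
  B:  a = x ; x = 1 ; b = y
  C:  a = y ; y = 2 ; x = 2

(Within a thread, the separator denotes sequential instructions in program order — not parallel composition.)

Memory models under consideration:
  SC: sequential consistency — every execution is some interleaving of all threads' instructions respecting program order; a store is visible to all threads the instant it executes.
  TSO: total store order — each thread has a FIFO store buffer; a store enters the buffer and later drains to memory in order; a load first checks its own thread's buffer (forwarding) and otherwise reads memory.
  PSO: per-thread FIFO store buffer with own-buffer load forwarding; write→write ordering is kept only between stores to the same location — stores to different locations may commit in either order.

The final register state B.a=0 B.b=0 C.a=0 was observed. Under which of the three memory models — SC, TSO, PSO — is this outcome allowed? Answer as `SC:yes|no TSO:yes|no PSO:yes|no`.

outcome vector order: (B.a,B.b,C.a)
SC (8): 000, 002, 020, 022, 120, 122, 220, 222
TSO (8): 000, 002, 020, 022, 120, 122, 220, 222
PSO (11): 000, 002, 020, 022, 100, 102, 120, 122, 200, 220, 222
target 000 ∈ {SC,TSO,PSO}

SC:yes TSO:yes PSO:yes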